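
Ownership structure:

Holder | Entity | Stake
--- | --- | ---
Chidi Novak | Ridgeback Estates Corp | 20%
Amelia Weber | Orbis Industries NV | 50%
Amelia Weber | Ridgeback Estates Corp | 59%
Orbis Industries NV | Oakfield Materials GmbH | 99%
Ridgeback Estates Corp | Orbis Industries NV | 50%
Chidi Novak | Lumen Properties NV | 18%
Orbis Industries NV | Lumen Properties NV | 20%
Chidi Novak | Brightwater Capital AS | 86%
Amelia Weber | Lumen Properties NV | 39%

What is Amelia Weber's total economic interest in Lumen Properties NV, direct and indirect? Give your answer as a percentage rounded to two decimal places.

Amelia reaches Lumen along 3 paths.
Via Ridgeback → Orbis: 59% × 50% × 20% = 5.9%.
Via Orbis: 50% × 20% = 10%.
Direct stake: 39% = 39%.
Total: 5.9% + 10% + 39% = 54.9%.
Rounded: 54.90%.

54.90%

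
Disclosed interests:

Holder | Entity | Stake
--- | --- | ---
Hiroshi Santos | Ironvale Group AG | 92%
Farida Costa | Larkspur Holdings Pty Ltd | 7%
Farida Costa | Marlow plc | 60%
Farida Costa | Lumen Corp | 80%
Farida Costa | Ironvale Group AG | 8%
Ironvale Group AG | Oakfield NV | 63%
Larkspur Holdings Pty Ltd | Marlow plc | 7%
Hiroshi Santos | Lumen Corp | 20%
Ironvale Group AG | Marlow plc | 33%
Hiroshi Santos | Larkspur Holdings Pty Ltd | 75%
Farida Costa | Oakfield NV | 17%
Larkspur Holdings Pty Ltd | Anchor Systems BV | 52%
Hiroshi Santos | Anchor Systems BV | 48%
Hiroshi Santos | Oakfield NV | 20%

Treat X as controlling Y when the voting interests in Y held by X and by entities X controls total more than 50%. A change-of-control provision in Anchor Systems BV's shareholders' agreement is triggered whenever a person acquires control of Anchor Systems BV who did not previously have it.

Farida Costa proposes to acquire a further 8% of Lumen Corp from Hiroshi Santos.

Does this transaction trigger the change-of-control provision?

No

The purchase adds only to Farida's holdings (Hiroshi's stake shrinks), so Farida is the only person who could newly come to control Anchor.
Farida holds 80% of Lumen, so Farida controls Lumen.
Farida holds 60% of Marlow, so Farida controls Marlow.
Neither Farida nor any entity Farida controls holds any voting interest in Anchor.
So before the transaction, Farida does not control Anchor.
After the purchase, Farida's direct stake in Lumen rises to 80% + 8% = 88%, and Hiroshi's stake falls to 12%.
Farida holds 88% of Lumen, so Farida controls Lumen.
After the transaction, neither Farida nor any entity Farida controls holds a voting interest in Anchor, so Farida still does not control it.
No new person acquires control, so the clause is not triggered.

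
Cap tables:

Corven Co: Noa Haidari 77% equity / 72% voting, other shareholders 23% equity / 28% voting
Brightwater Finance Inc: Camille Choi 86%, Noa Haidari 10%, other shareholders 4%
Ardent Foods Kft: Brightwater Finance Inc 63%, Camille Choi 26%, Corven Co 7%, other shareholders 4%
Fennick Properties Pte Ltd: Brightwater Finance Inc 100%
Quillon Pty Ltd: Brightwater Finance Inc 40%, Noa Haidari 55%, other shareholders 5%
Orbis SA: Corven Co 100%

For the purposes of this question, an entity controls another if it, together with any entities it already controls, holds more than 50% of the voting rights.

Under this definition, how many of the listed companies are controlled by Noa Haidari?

3

Noa holds 72% of Corven, so Noa controls Corven.
Noa holds 55% of Quillon, so Noa controls Quillon.
Corven holds 100% of Orbis, so Noa controls Orbis.
No other company's threshold is met.
Noa controls 3 companies.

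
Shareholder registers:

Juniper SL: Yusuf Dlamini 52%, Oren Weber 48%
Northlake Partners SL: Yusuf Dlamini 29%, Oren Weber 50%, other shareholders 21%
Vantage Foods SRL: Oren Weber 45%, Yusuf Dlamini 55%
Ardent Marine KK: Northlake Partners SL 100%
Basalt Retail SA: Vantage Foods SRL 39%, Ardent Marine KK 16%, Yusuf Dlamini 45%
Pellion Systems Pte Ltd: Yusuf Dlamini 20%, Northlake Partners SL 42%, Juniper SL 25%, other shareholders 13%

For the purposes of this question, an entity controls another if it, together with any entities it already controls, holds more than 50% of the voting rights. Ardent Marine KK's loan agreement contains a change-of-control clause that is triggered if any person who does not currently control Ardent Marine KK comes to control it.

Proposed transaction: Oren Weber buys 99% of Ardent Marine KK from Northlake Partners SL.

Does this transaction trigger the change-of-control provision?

Yes

The purchase adds only to Oren's holdings (Northlake's stake shrinks), so Oren is the only person who could newly come to control Ardent.
Oren's largest direct stake is 50% in Northlake, which does not meet the threshold, so Oren controls no company.
Neither Oren nor any entity Oren controls holds any voting interest in Ardent.
So before the transaction, Oren does not control Ardent.
After the purchase, Oren holds 99% of Ardent directly, and Northlake's stake falls to 1%.
Oren holds 99% of Ardent, so Oren controls Ardent.
Oren did not control Ardent before and does after, so the clause is triggered.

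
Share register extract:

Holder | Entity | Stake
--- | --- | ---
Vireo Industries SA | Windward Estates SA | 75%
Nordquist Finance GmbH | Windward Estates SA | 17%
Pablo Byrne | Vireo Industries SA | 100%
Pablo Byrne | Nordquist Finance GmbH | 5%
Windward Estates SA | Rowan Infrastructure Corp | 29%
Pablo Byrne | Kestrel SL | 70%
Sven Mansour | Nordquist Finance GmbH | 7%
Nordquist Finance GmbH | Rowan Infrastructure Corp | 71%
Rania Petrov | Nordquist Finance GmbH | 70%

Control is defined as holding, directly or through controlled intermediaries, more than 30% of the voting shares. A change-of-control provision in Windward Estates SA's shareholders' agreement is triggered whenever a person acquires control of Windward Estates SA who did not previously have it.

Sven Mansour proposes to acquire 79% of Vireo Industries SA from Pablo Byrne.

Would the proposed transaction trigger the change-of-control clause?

Yes

The purchase adds only to Sven's holdings (Pablo's stake shrinks), so Sven is the only person who could newly come to control Windward.
Sven's largest direct stake is 7% in Nordquist, which does not meet the threshold, so Sven controls no company.
Neither Sven nor any entity Sven controls holds any voting interest in Windward.
So before the transaction, Sven does not control Windward.
After the purchase, Sven holds 79% of Vireo directly, and Pablo's stake falls to 21%.
Sven holds 79% of Vireo, so Sven controls Vireo.
Vireo holds 75% of Windward, so Sven controls Windward.
Sven did not control Windward before and does after, so the clause is triggered.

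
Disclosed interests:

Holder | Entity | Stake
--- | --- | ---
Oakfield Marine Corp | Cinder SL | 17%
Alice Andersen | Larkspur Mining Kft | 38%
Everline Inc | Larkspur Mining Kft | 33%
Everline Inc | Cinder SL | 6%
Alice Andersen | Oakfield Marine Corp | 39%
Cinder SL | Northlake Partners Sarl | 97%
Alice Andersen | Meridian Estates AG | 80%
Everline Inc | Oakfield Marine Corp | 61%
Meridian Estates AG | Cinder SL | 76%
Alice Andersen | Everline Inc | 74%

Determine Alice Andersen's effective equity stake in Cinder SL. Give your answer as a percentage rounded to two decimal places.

79.54%

Alice reaches Cinder along 4 paths.
Via Meridian: 80% × 76% = 60.8%.
Via Everline: 74% × 6% = 4.44%.
Via Oakfield: 39% × 17% = 6.63%.
Via Everline → Oakfield: 74% × 61% × 17% = 7.6738%.
Total: 60.8% + 4.44% + 6.63% + 7.6738% = 79.5438%.
Rounded: 79.54%.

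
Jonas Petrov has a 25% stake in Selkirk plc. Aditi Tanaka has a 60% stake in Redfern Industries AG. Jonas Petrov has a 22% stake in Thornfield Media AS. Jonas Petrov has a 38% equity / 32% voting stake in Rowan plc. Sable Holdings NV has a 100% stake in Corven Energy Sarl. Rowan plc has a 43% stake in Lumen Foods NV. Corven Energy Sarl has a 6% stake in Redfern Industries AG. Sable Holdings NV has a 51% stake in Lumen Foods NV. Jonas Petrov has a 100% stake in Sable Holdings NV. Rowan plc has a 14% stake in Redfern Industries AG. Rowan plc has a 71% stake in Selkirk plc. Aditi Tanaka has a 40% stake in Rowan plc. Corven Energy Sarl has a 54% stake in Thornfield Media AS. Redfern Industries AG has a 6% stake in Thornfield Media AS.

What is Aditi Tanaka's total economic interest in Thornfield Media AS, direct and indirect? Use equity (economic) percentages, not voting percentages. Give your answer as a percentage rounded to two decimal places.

Aditi reaches Thornfield along 2 paths.
Via Rowan → Redfern: 40% × 14% × 6% = 0.336%.
Via Redfern: 60% × 6% = 3.6%.
Total: 0.336% + 3.6% = 3.936%.
Rounded: 3.94%.

3.94%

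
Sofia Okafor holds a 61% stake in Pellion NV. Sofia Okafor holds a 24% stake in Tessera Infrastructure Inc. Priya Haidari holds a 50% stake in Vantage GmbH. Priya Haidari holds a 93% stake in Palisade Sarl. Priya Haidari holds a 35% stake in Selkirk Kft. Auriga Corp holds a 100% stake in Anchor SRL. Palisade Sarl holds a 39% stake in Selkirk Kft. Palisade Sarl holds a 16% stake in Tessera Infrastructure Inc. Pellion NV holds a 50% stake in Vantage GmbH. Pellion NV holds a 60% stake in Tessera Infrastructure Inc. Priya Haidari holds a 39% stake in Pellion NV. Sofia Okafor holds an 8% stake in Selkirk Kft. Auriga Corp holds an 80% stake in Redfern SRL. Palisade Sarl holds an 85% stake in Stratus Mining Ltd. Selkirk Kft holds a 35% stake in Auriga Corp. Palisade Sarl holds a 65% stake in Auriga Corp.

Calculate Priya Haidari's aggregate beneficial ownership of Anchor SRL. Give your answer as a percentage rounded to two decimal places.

Priya reaches Anchor along 3 paths.
Via Palisade → Selkirk → Auriga: 93% × 39% × 35% × 100% = 12.6945%.
Via Selkirk → Auriga: 35% × 35% × 100% = 12.25%.
Via Palisade → Auriga: 93% × 65% × 100% = 60.45%.
Total: 12.6945% + 12.25% + 60.45% = 85.3945%.
Rounded: 85.39%.

85.39%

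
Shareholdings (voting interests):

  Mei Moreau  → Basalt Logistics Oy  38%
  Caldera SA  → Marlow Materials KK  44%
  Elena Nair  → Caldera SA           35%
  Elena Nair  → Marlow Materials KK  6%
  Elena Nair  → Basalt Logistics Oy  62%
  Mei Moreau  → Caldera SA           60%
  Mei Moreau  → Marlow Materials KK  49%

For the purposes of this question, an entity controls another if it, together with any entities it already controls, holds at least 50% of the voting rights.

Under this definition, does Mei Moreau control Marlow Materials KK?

Mei holds 60% of Caldera, so Mei controls Caldera.
Mei and Caldera together hold 49% + 44% = 93% of Marlow, so Mei controls Marlow.

Yes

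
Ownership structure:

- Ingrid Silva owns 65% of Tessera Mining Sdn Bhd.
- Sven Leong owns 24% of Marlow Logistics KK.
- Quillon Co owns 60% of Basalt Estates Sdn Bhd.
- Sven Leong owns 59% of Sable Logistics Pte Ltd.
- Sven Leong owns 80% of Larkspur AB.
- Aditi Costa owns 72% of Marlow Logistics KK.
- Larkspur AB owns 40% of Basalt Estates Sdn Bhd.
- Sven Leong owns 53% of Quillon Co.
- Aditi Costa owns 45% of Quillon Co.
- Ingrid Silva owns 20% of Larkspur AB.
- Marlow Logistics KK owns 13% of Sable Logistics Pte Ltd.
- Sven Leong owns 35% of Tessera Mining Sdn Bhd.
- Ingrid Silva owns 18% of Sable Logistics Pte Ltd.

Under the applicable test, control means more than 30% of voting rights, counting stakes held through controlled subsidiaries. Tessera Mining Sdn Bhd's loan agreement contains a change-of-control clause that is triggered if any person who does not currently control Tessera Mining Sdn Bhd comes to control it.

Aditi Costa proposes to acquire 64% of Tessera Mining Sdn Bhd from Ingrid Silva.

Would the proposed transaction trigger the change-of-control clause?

The purchase adds only to Aditi's holdings (Ingrid's stake shrinks), so Aditi is the only person who could newly come to control Tessera.
Aditi holds 45% of Quillon, so Aditi controls Quillon.
Aditi holds 72% of Marlow, so Aditi controls Marlow.
Quillon holds 60% of Basalt, so Aditi controls Basalt.
Neither Aditi nor any entity Aditi controls holds any voting interest in Tessera.
So before the transaction, Aditi does not control Tessera.
After the purchase, Aditi holds 64% of Tessera directly, and Ingrid's stake falls to 1%.
Aditi holds 64% of Tessera, so Aditi controls Tessera.
Aditi did not control Tessera before and does after, so the clause is triggered.

Yes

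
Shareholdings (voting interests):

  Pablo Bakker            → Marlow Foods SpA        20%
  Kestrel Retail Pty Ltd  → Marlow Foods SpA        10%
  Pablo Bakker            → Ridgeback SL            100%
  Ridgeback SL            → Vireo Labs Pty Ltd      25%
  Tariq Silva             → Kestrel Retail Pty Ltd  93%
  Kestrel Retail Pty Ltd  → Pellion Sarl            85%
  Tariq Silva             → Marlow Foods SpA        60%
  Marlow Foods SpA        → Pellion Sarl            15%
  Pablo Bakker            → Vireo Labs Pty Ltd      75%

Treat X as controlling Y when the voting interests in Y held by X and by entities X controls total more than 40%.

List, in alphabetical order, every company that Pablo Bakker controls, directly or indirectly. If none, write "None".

Pablo holds 100% of Ridgeback, so Pablo controls Ridgeback.
Ridgeback and Pablo together hold 25% + 75% = 100% of Vireo, so Pablo controls Vireo.
No other company's threshold is met.

Ridgeback SL, Vireo Labs Pty Ltd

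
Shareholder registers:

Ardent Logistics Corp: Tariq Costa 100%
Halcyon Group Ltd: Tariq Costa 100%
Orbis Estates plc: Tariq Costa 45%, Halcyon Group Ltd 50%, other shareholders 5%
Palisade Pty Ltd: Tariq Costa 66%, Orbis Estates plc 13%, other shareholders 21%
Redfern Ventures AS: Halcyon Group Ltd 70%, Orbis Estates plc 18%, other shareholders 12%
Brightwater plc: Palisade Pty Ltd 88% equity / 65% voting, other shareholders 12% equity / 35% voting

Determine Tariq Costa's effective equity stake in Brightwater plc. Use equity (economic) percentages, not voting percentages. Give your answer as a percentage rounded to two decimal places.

Tariq reaches Brightwater along 3 paths.
Via Palisade: 66% × 88% = 58.08%.
Via Orbis → Palisade: 45% × 13% × 88% = 5.148%.
Via Halcyon → Orbis → Palisade: 100% × 50% × 13% × 88% = 5.72%.
Total: 58.08% + 5.148% + 5.72% = 68.948%.
Rounded: 68.95%.

68.95%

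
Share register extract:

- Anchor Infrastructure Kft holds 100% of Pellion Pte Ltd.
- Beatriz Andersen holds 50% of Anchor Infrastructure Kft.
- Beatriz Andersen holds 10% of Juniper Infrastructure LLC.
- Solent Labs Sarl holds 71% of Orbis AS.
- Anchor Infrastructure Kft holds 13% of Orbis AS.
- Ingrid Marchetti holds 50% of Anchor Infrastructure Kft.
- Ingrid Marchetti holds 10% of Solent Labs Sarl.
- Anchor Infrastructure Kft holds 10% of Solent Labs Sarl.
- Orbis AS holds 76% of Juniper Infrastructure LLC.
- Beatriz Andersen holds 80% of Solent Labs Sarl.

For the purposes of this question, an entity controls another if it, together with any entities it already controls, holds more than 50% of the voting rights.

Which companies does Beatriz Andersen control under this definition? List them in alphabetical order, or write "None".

Juniper Infrastructure LLC, Orbis AS, Solent Labs Sarl

Beatriz holds 80% of Solent, so Beatriz controls Solent.
Solent holds 71% of Orbis, so Beatriz controls Orbis.
Orbis and Beatriz together hold 76% + 10% = 86% of Juniper, so Beatriz controls Juniper.
No other company's threshold is met.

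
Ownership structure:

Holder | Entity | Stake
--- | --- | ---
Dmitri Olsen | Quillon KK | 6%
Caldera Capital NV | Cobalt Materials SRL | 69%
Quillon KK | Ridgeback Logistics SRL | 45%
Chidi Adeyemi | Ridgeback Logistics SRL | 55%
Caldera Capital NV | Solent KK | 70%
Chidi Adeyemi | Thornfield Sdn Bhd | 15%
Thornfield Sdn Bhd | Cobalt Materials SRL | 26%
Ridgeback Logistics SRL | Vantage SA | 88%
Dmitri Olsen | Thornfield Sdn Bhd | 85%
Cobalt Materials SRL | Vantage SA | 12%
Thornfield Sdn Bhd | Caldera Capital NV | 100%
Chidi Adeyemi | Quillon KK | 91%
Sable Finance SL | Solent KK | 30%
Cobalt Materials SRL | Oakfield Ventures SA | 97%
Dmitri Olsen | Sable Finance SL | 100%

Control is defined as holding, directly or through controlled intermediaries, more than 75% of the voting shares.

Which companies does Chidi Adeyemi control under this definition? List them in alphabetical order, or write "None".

Quillon KK, Ridgeback Logistics SRL, Vantage SA

Chidi holds 91% of Quillon, so Chidi controls Quillon.
Quillon and Chidi together hold 45% + 55% = 100% of Ridgeback, so Chidi controls Ridgeback.
Ridgeback holds 88% of Vantage, so Chidi controls Vantage.
No other company's threshold is met.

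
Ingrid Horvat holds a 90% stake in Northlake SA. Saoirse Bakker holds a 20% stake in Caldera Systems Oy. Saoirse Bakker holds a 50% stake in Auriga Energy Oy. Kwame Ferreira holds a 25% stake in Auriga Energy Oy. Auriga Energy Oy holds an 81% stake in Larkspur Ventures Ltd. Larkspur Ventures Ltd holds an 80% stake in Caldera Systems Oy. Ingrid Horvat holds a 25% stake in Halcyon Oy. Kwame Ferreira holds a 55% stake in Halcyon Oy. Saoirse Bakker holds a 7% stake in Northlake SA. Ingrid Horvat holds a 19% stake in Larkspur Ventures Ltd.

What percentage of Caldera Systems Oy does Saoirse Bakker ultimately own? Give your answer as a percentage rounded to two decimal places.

52.40%

Saoirse reaches Caldera along 2 paths.
Direct stake: 20% = 20%.
Via Auriga → Larkspur: 50% × 81% × 80% = 32.4%.
Total: 20% + 32.4% = 52.4%.
Rounded: 52.40%.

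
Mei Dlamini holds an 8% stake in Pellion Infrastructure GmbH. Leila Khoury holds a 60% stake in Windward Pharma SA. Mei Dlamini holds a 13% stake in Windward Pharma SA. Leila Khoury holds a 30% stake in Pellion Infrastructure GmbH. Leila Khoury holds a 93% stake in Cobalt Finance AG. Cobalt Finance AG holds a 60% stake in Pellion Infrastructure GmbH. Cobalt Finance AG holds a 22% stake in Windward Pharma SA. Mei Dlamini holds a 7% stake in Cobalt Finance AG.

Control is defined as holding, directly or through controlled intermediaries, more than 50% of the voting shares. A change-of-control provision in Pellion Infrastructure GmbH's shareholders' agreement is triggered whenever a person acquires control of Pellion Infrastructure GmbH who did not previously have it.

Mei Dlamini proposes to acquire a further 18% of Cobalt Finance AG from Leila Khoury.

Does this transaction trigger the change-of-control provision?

The purchase adds only to Mei's holdings (Leila's stake shrinks), so Mei is the only person who could newly come to control Pellion.
Mei's largest direct stake is 13% in Windward, which does not meet the threshold, so Mei controls no company.
In Pellion, Mei's side holds only 8%, not > 50%.
So before the transaction, Mei does not control Pellion.
After the purchase, Mei's direct stake in Cobalt rises to 7% + 18% = 25%, and Leila's stake falls to 75%.
Mei's side now holds 25% of Cobalt, not > 50%, so Mei still does not control Cobalt.
After the transaction, Mei's side holds 8% of Pellion, not > 50%, so Mei still does not control Pellion.
No new person acquires control, so the clause is not triggered.

No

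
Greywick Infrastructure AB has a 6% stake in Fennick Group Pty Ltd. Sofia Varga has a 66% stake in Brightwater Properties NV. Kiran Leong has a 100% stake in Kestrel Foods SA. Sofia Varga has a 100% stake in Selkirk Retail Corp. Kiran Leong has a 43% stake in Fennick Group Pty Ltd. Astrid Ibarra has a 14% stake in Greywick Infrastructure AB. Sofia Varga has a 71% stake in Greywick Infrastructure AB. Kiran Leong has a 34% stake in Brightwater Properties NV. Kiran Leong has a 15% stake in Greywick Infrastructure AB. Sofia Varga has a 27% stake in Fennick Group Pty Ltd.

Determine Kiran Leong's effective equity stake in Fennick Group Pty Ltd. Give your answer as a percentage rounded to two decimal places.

43.90%

Kiran reaches Fennick along 2 paths.
Direct stake: 43% = 43%.
Via Greywick: 15% × 6% = 0.9%.
Total: 43% + 0.9% = 43.9%.
Rounded: 43.90%.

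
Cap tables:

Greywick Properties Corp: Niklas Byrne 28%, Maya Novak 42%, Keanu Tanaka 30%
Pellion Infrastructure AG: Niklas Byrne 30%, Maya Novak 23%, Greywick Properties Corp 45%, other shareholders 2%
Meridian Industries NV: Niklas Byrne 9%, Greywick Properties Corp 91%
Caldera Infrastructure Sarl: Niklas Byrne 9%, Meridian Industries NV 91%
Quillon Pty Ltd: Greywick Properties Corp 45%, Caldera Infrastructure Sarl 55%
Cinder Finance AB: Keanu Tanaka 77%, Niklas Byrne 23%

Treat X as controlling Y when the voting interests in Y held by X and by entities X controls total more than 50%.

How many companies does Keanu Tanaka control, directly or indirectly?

Keanu holds 77% of Cinder, so Keanu controls Cinder.
No other company's threshold is met.
Keanu controls 1 company.

1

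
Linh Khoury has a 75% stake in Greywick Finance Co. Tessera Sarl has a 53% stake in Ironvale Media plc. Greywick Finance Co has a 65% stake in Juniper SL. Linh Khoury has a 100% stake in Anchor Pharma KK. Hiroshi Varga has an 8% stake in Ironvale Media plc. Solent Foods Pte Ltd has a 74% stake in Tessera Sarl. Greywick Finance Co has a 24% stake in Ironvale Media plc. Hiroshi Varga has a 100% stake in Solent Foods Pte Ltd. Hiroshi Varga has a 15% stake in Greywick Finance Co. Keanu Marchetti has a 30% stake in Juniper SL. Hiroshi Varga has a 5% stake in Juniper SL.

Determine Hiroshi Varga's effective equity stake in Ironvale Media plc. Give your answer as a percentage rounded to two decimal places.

50.82%

Hiroshi reaches Ironvale along 3 paths.
Via Solent → Tessera: 100% × 74% × 53% = 39.22%.
Via Greywick: 15% × 24% = 3.6%.
Direct stake: 8% = 8%.
Total: 39.22% + 3.6% + 8% = 50.82%.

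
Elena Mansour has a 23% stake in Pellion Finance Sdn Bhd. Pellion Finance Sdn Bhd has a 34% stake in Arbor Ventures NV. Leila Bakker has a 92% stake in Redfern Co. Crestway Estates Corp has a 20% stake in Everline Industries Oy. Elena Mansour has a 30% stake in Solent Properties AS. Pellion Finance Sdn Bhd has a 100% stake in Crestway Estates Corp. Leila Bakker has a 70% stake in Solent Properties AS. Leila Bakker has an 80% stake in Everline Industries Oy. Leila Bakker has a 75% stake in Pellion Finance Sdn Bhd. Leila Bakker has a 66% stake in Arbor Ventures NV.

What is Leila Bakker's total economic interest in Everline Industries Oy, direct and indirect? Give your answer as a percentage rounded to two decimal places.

95.00%

Leila reaches Everline along 2 paths.
Direct stake: 80% = 80%.
Via Pellion → Crestway: 75% × 100% × 20% = 15%.
Total: 80% + 15% = 95%.
Rounded: 95.00%.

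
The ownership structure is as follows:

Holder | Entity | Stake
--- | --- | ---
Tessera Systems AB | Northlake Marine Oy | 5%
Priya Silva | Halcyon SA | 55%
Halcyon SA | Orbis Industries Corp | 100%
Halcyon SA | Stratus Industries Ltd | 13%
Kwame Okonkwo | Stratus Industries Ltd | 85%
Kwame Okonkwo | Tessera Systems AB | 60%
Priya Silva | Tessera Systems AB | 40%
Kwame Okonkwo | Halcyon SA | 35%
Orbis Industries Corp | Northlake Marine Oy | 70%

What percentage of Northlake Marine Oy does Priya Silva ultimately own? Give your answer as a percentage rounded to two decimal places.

40.50%

Priya reaches Northlake along 2 paths.
Via Tessera: 40% × 5% = 2%.
Via Halcyon → Orbis: 55% × 100% × 70% = 38.5%.
Total: 2% + 38.5% = 40.5%.
Rounded: 40.50%.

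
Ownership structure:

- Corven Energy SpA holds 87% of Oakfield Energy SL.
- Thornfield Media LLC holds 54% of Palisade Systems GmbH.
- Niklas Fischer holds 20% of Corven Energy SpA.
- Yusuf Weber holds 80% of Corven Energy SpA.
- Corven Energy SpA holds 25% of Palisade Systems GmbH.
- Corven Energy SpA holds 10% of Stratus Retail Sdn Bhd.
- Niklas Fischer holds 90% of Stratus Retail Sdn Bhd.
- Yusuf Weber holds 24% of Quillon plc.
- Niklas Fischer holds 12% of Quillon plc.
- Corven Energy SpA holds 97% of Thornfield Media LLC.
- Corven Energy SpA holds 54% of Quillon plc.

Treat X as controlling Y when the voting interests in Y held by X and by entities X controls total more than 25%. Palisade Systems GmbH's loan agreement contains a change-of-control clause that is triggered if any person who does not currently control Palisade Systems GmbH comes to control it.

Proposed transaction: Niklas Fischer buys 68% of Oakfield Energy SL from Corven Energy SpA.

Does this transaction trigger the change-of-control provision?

No

The purchase adds only to Niklas's holdings (Corven's stake shrinks), so Niklas is the only person who could newly come to control Palisade.
Niklas holds 90% of Stratus, so Niklas controls Stratus.
Neither Niklas nor any entity Niklas controls holds any voting interest in Palisade.
So before the transaction, Niklas does not control Palisade.
After the purchase, Niklas holds 68% of Oakfield directly, and Corven's stake falls to 19%.
Niklas holds 68% of Oakfield, so Niklas controls Oakfield.
After the transaction, neither Niklas nor any entity Niklas controls holds a voting interest in Palisade, so Niklas still does not control it.
No new person acquires control, so the clause is not triggered.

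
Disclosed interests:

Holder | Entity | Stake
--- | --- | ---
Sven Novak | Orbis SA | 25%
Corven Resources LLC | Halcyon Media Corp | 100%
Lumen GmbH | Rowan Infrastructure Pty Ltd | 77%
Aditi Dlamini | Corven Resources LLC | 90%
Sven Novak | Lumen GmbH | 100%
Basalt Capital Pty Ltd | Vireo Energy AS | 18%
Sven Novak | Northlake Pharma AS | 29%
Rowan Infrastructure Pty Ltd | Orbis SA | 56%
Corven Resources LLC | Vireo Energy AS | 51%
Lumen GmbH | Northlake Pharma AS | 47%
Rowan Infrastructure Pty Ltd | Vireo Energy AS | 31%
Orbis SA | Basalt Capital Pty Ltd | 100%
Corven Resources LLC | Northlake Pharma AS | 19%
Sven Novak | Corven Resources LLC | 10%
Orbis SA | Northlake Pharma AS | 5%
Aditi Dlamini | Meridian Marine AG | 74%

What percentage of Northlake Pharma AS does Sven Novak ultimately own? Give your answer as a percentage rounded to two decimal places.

81.31%

Sven reaches Northlake along 5 paths.
Via Lumen: 100% × 47% = 47%.
Direct stake: 29% = 29%.
Via Corven: 10% × 19% = 1.9%.
Via Lumen → Rowan → Orbis: 100% × 77% × 56% × 5% = 2.156%.
Via Orbis: 25% × 5% = 1.25%.
Total: 47% + 29% + 1.9% + 2.156% + 1.25% = 81.306%.
Rounded: 81.31%.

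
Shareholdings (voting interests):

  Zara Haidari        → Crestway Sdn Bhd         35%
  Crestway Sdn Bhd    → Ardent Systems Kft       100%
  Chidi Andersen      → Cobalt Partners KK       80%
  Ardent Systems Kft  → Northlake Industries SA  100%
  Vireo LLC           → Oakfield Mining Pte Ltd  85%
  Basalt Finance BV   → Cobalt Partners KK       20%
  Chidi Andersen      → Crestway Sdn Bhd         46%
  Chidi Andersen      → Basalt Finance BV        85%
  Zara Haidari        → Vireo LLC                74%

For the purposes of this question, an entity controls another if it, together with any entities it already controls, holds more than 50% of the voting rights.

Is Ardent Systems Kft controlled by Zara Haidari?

No

Zara holds 74% of Vireo, so Zara controls Vireo.
Vireo holds 85% of Oakfield, so Zara controls Oakfield.
Neither Zara nor any entity Zara controls holds any voting interest in Ardent.
So Zara does not control Ardent.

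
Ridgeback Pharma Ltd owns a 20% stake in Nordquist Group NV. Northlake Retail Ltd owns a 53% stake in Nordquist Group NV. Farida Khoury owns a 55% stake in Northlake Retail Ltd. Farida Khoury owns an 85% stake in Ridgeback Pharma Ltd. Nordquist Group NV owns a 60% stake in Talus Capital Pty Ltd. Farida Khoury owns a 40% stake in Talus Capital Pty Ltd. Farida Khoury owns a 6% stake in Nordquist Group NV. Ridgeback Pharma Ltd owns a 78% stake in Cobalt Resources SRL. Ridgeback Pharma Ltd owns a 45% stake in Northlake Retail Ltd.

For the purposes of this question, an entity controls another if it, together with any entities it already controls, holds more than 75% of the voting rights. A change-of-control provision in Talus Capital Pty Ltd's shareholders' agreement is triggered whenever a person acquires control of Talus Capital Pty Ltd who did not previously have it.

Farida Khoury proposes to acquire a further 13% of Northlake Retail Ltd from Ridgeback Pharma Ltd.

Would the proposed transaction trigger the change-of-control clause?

No

The purchase adds only to Farida's holdings (Ridgeback's stake shrinks), so Farida is the only person who could newly come to control Talus.
Farida holds 85% of Ridgeback, so Farida controls Ridgeback.
Farida and Ridgeback together hold 55% + 45% = 100% of Northlake, so Farida controls Northlake.
Farida and Ridgeback and Northlake together hold 6% + 20% + 53% = 79% of Nordquist, so Farida controls Nordquist.
Farida and Nordquist together hold 40% + 60% = 100% of Talus, so Farida controls Talus.
So Farida already controls Talus before the transaction.
After the purchase, Farida's direct stake in Northlake rises to 55% + 13% = 68%, and Ridgeback's stake falls to 32%.
Farida controlled Talus already, so this is not a new person acquiring control; every other person's position is unchanged or reduced.
No new person acquires control, so the clause is not triggered.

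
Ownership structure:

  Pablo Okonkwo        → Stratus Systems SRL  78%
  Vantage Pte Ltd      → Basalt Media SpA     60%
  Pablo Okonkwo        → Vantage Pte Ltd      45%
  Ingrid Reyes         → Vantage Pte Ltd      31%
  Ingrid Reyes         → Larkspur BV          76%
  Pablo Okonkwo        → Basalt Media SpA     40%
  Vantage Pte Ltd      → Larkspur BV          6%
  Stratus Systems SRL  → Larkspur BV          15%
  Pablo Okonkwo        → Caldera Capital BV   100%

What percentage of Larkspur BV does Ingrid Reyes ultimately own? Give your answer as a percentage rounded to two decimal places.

Ingrid reaches Larkspur along 2 paths.
Direct stake: 76% = 76%.
Via Vantage: 31% × 6% = 1.86%.
Total: 76% + 1.86% = 77.86%.

77.86%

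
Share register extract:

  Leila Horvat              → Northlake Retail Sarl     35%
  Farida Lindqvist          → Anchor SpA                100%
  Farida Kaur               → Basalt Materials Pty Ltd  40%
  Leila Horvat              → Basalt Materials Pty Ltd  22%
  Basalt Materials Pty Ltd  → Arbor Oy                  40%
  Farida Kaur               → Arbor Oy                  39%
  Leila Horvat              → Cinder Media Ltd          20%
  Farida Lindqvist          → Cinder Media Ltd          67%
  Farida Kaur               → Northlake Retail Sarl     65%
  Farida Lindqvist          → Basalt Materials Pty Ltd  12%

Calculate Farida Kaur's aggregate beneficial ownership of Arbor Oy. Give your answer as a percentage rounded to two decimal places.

Farida Kaur reaches Arbor along 2 paths.
Via Basalt: 40% × 40% = 16%.
Direct stake: 39% = 39%.
Total: 16% + 39% = 55%.
Rounded: 55.00%.

55.00%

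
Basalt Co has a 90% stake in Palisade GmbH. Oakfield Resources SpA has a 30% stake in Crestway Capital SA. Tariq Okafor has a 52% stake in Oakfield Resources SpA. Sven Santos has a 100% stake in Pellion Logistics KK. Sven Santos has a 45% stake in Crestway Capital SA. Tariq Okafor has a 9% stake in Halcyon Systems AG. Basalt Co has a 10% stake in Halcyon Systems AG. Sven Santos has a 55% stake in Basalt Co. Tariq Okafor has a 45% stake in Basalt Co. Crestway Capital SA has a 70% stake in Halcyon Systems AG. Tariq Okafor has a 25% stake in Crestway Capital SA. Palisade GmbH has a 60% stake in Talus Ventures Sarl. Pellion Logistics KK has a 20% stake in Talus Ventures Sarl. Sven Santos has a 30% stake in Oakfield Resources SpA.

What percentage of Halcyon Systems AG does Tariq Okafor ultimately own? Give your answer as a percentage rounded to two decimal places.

41.92%

Tariq reaches Halcyon along 4 paths.
Direct stake: 9% = 9%.
Via Basalt: 45% × 10% = 4.5%.
Via Crestway: 25% × 70% = 17.5%.
Via Oakfield → Crestway: 52% × 30% × 70% = 10.92%.
Total: 9% + 4.5% + 17.5% + 10.92% = 41.92%.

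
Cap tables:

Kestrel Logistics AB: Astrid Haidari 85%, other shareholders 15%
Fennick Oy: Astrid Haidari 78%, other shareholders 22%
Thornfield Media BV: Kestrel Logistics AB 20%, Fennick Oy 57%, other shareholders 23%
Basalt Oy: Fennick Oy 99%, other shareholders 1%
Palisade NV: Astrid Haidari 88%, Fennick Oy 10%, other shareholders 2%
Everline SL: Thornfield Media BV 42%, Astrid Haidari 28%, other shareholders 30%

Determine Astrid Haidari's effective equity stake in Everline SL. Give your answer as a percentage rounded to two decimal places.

Astrid reaches Everline along 3 paths.
Via Kestrel → Thornfield: 85% × 20% × 42% = 7.14%.
Via Fennick → Thornfield: 78% × 57% × 42% = 18.6732%.
Direct stake: 28% = 28%.
Total: 7.14% + 18.6732% + 28% = 53.8132%.
Rounded: 53.81%.

53.81%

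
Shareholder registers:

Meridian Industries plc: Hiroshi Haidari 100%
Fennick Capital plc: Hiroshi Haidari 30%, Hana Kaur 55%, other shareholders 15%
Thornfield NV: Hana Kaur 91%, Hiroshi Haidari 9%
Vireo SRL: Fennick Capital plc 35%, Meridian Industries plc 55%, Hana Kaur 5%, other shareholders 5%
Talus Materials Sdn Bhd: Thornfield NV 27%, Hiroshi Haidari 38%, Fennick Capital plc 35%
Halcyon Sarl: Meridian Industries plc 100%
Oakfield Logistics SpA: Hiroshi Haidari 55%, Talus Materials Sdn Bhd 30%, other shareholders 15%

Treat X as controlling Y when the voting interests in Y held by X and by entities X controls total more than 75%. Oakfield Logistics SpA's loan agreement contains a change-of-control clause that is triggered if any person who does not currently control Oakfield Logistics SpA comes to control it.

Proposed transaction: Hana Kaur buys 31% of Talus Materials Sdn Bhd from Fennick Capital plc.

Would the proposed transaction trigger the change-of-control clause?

The purchase adds only to Hana's holdings (Fennick's stake shrinks), so Hana is the only person who could newly come to control Oakfield.
Hana holds 91% of Thornfield, so Hana controls Thornfield.
Neither Hana nor any entity Hana controls holds any voting interest in Oakfield.
So before the transaction, Hana does not control Oakfield.
After the purchase, Hana holds 31% of Talus directly, and Fennick's stake falls to 4%.
Hana's side now holds 27% + 31% = 58% of Talus, not > 75%, so Hana still does not control Talus.
After the transaction, neither Hana nor any entity Hana controls holds a voting interest in Oakfield, so Hana still does not control it.
No new person acquires control, so the clause is not triggered.

No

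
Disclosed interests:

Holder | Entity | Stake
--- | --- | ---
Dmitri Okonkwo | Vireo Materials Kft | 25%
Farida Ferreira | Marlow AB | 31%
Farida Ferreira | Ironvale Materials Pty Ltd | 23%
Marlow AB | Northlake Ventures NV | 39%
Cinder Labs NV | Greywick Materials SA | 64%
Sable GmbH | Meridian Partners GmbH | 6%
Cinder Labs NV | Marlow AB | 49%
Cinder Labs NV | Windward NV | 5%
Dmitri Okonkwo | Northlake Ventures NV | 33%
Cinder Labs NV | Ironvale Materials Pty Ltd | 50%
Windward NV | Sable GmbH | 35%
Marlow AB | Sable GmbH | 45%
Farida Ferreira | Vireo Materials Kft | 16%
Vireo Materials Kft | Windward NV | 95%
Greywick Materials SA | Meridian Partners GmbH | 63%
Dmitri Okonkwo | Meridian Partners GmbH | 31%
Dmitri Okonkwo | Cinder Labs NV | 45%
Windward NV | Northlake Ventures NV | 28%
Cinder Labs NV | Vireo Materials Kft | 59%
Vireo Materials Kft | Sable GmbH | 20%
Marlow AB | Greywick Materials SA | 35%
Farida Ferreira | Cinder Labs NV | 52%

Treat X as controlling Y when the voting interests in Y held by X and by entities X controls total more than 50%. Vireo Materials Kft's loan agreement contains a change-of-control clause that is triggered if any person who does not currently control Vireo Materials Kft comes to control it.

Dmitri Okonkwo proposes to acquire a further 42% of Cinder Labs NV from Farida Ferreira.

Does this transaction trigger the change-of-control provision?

The purchase adds only to Dmitri's holdings (Farida's stake shrinks), so Dmitri is the only person who could newly come to control Vireo.
Dmitri's largest direct stake is 45% in Cinder, which does not meet the threshold, so Dmitri controls no company.
In Vireo, Dmitri's side holds only 25%, not > 50%.
So before the transaction, Dmitri does not control Vireo.
After the purchase, Dmitri's direct stake in Cinder rises to 45% + 42% = 87%, and Farida's stake falls to 10%.
Dmitri holds 87% of Cinder, so Dmitri controls Cinder.
Cinder and Dmitri together hold 59% + 25% = 84% of Vireo, so Dmitri controls Vireo.
Dmitri did not control Vireo before and does after, so the clause is triggered.

Yes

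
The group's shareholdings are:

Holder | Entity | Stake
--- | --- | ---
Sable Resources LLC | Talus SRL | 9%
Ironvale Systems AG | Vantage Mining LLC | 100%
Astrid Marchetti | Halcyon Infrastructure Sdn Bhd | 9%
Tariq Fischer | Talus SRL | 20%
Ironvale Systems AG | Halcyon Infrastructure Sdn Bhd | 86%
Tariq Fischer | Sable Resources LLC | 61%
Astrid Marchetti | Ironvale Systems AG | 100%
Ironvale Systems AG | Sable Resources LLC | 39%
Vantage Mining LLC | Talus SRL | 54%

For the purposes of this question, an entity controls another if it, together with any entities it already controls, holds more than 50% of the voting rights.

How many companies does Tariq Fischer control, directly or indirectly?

Tariq holds 61% of Sable, so Tariq controls Sable.
No other company's threshold is met.
Tariq controls 1 company.

1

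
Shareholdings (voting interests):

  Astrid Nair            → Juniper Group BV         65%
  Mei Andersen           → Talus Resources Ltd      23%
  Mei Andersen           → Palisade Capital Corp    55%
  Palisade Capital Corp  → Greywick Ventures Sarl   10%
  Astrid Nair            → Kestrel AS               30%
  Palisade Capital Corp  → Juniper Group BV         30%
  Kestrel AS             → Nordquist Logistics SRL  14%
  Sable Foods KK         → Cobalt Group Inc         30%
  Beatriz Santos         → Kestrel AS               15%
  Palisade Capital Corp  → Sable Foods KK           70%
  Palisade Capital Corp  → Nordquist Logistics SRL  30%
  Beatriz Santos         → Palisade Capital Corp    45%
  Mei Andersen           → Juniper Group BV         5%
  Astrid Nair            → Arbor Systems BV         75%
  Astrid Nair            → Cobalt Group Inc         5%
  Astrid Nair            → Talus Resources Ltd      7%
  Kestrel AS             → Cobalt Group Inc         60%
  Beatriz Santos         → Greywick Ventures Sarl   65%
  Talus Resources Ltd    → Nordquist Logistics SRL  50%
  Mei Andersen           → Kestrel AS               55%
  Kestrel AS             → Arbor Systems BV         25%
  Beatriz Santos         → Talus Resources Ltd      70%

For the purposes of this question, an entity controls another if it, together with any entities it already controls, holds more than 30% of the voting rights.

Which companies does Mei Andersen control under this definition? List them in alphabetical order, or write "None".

Mei holds 55% of Palisade, so Mei controls Palisade.
Mei holds 55% of Kestrel, so Mei controls Kestrel.
Palisade holds 70% of Sable, so Mei controls Sable.
Palisade and Kestrel together hold 30% + 14% = 44% of Nordquist, so Mei controls Nordquist.
Mei and Palisade together hold 5% + 30% = 35% of Juniper, so Mei controls Juniper.
Sable and Kestrel together hold 30% + 60% = 90% of Cobalt, so Mei controls Cobalt.
No other company's threshold is met.

Cobalt Group Inc, Juniper Group BV, Kestrel AS, Nordquist Logistics SRL, Palisade Capital Corp, Sable Foods KK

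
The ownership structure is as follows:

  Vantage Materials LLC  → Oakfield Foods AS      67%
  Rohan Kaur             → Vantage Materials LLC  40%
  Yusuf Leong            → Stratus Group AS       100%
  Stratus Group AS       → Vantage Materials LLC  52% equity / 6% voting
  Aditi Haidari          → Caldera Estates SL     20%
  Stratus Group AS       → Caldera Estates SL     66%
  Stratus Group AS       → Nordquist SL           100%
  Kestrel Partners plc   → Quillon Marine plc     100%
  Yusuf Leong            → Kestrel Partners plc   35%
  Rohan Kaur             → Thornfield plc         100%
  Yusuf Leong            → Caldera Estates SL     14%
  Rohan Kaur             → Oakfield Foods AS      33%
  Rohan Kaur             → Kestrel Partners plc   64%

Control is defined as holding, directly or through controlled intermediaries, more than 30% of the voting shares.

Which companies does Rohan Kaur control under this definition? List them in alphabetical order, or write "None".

Kestrel Partners plc, Oakfield Foods AS, Quillon Marine plc, Thornfield plc, Vantage Materials LLC

Rohan holds 64% of Kestrel, so Rohan controls Kestrel.
Kestrel holds 100% of Quillon, so Rohan controls Quillon.
Rohan holds 40% of Vantage, so Rohan controls Vantage.
Rohan holds 100% of Thornfield, so Rohan controls Thornfield.
Rohan and Vantage together hold 33% + 67% = 100% of Oakfield, so Rohan controls Oakfield.
No other company's threshold is met.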